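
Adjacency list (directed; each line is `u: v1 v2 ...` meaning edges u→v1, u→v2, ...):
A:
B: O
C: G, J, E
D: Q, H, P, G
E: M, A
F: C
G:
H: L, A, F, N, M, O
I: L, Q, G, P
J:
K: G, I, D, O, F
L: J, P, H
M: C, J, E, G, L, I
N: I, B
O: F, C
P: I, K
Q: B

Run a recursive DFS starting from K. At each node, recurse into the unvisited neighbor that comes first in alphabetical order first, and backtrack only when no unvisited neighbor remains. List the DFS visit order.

K -> D -> G -> H -> A -> F -> C -> E -> M -> I -> L -> J -> P -> Q -> B -> O -> N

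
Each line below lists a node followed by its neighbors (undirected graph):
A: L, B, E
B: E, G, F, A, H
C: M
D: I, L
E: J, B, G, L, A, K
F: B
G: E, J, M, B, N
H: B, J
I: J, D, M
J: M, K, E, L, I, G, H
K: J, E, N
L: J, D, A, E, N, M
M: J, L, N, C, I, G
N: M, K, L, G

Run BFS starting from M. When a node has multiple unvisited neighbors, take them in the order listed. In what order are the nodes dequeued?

Visit M; enqueue J, L, N, C, I, G → queue [J, L, N, C, I, G]
Visit J; enqueue K, E, H → queue [L, N, C, I, G, K, E, H]
Visit L; enqueue D, A → queue [N, C, I, G, K, E, H, D, A]
Visit N → queue [C, I, G, K, E, H, D, A]
Visit C → queue [I, G, K, E, H, D, A]
Visit I → queue [G, K, E, H, D, A]
Visit G; enqueue B → queue [K, E, H, D, A, B]
Visit K → queue [E, H, D, A, B]
Visit E → queue [H, D, A, B]
Visit H → queue [D, A, B]
Visit D → queue [A, B]
Visit A → queue [B]
Visit B; enqueue F → queue [F]
Visit F → queue []

M, J, L, N, C, I, G, K, E, H, D, A, B, F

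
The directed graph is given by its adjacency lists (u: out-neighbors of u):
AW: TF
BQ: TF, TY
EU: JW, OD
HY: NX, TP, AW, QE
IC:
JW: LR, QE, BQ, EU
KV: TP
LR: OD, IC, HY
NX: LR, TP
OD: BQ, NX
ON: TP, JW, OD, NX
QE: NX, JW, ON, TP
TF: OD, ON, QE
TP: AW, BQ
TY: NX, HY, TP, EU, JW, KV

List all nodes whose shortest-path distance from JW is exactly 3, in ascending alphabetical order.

Level 0: JW
Level 1: BQ, EU, LR, QE
Level 2: HY, IC, NX, OD, ON, TF, TP, TY
Level 3: AW, KV

AW, KV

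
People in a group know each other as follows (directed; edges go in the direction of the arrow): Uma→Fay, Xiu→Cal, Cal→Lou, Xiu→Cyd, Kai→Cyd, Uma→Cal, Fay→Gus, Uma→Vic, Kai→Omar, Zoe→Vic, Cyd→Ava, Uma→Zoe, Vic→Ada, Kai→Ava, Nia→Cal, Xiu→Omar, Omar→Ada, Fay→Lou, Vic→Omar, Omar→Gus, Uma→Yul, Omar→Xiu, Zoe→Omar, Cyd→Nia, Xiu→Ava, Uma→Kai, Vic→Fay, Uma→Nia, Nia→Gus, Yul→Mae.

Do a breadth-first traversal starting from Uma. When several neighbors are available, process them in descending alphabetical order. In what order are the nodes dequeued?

Visit Uma; enqueue Zoe, Yul, Vic, Nia, Kai, Fay, Cal → queue [Zoe, Yul, Vic, Nia, Kai, Fay, Cal]
Visit Zoe; enqueue Omar → queue [Yul, Vic, Nia, Kai, Fay, Cal, Omar]
Visit Yul; enqueue Mae → queue [Vic, Nia, Kai, Fay, Cal, Omar, Mae]
Visit Vic; enqueue Ada → queue [Nia, Kai, Fay, Cal, Omar, Mae, Ada]
Visit Nia; enqueue Gus → queue [Kai, Fay, Cal, Omar, Mae, Ada, Gus]
Visit Kai; enqueue Cyd, Ava → queue [Fay, Cal, Omar, Mae, Ada, Gus, Cyd, Ava]
Visit Fay; enqueue Lou → queue [Cal, Omar, Mae, Ada, Gus, Cyd, Ava, Lou]
Visit Cal → queue [Omar, Mae, Ada, Gus, Cyd, Ava, Lou]
Visit Omar; enqueue Xiu → queue [Mae, Ada, Gus, Cyd, Ava, Lou, Xiu]
Visit Mae → queue [Ada, Gus, Cyd, Ava, Lou, Xiu]
Visit Ada → queue [Gus, Cyd, Ava, Lou, Xiu]
Visit Gus → queue [Cyd, Ava, Lou, Xiu]
Visit Cyd → queue [Ava, Lou, Xiu]
Visit Ava → queue [Lou, Xiu]
Visit Lou → queue [Xiu]
Visit Xiu → queue []

Uma -> Zoe -> Yul -> Vic -> Nia -> Kai -> Fay -> Cal -> Omar -> Mae -> Ada -> Gus -> Cyd -> Ava -> Lou -> Xiu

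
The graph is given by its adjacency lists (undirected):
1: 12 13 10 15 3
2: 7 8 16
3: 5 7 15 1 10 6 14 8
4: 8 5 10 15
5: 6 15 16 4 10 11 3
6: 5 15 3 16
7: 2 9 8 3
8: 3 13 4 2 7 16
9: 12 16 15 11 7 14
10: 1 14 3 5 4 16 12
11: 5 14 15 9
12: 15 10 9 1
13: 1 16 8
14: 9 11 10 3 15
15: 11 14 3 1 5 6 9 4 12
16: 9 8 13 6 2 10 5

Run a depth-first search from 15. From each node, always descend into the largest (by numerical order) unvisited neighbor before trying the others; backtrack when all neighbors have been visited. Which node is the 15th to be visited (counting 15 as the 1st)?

4

Visit 15
15 → 14
14 → 11
11 → 9
9 → 16
16 → 13
13 → 8
8 → 7
7 → 3
3 → 10
10 → 12
12 → 1
10 → 5
5 → 6
5 → 4
7 → 2

Visit order: 15, 14, 11, 9, 16, 13, 8, 7, 3, 10, 12, 1, 5, 6, 4, 2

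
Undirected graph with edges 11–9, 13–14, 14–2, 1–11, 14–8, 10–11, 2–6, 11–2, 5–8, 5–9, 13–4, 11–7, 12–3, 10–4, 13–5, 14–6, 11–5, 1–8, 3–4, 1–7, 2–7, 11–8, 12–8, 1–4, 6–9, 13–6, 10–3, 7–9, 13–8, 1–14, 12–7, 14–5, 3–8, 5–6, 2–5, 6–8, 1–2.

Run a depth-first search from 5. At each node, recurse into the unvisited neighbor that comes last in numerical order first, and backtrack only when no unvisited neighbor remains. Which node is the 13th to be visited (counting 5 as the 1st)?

Visit 5
5 → 14
14 → 13
13 → 8
8 → 12
12 → 7
7 → 11
11 → 10
10 → 4
4 → 3
4 → 1
1 → 2
2 → 6
6 → 9

Visit order: 5, 14, 13, 8, 12, 7, 11, 10, 4, 3, 1, 2, 6, 9

6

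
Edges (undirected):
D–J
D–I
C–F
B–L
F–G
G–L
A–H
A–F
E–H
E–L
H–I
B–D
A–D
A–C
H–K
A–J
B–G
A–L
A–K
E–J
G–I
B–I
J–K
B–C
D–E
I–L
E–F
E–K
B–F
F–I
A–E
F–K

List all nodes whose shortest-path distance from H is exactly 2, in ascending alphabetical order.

Level 0: H
Level 1: A, E, I, K
Level 2: B, C, D, F, G, J, L

B, C, D, F, G, J, L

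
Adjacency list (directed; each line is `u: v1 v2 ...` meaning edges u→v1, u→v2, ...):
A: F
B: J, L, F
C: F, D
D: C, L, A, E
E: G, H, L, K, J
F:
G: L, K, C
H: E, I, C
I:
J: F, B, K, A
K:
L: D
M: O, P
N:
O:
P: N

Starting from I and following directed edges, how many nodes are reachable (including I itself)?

BFS from I visits: I
Reachable nodes: 1 of 16 total.

1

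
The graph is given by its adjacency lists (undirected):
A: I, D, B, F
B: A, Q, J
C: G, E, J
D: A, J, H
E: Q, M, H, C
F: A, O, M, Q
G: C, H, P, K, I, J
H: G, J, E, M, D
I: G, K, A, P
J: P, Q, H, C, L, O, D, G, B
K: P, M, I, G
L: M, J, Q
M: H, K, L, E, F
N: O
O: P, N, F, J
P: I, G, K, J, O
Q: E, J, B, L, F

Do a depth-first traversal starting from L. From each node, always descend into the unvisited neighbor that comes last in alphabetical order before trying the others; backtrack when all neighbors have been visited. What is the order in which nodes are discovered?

Visit L
L → Q
Q → J
J → P
P → O
O → N
O → F
F → M
M → K
K → I
I → G
G → H
H → E
E → C
H → D
D → A
A → B

L Q J P O N F M K I G H E C D A B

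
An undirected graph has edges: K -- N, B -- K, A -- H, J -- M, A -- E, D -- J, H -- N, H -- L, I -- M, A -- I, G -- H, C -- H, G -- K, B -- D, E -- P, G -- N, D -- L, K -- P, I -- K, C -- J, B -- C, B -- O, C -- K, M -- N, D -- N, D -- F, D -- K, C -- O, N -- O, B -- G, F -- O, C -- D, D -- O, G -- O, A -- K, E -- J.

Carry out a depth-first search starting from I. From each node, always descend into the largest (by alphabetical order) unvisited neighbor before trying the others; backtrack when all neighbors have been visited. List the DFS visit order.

Visit I
I → M
M → N
N → O
O → G
G → K
K → P
P → E
E → J
J → D
D → L
L → H
H → C
C → B
H → A
D → F

I, M, N, O, G, K, P, E, J, D, L, H, C, B, A, F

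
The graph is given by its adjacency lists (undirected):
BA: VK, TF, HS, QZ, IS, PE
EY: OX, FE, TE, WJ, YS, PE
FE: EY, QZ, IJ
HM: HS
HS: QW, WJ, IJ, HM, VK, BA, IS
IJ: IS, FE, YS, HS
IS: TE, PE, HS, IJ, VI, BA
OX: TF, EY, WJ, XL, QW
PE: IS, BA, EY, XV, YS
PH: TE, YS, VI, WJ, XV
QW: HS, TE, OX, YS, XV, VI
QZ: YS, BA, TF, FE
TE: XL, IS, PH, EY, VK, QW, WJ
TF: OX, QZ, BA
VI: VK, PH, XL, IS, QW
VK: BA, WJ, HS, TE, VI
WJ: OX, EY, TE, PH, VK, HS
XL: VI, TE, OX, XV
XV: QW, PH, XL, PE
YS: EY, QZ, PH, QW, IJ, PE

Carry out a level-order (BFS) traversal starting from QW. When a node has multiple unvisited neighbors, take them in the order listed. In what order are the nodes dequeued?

Visit QW; enqueue HS, TE, OX, YS, XV, VI → queue [HS, TE, OX, YS, XV, VI]
Visit HS; enqueue WJ, IJ, HM, VK, BA, IS → queue [TE, OX, YS, XV, VI, WJ, IJ, HM, VK, BA, IS]
Visit TE; enqueue XL, PH, EY → queue [OX, YS, XV, VI, WJ, IJ, HM, VK, BA, IS, XL, PH, EY]
Visit OX; enqueue TF → queue [YS, XV, VI, WJ, IJ, HM, VK, BA, IS, XL, PH, EY, TF]
Visit YS; enqueue QZ, PE → queue [XV, VI, WJ, IJ, HM, VK, BA, IS, XL, PH, EY, TF, QZ, PE]
Visit XV → queue [VI, WJ, IJ, HM, VK, BA, IS, XL, PH, EY, TF, QZ, PE]
Visit VI → queue [WJ, IJ, HM, VK, BA, IS, XL, PH, EY, TF, QZ, PE]
Visit WJ → queue [IJ, HM, VK, BA, IS, XL, PH, EY, TF, QZ, PE]
Visit IJ; enqueue FE → queue [HM, VK, BA, IS, XL, PH, EY, TF, QZ, PE, FE]
Visit HM → queue [VK, BA, IS, XL, PH, EY, TF, QZ, PE, FE]
Visit VK → queue [BA, IS, XL, PH, EY, TF, QZ, PE, FE]
Visit BA → queue [IS, XL, PH, EY, TF, QZ, PE, FE]
Visit IS → queue [XL, PH, EY, TF, QZ, PE, FE]
Visit XL → queue [PH, EY, TF, QZ, PE, FE]
Visit PH → queue [EY, TF, QZ, PE, FE]
Visit EY → queue [TF, QZ, PE, FE]
Visit TF → queue [QZ, PE, FE]
Visit QZ → queue [PE, FE]
Visit PE → queue [FE]
Visit FE → queue []

QW -> HS -> TE -> OX -> YS -> XV -> VI -> WJ -> IJ -> HM -> VK -> BA -> IS -> XL -> PH -> EY -> TF -> QZ -> PE -> FE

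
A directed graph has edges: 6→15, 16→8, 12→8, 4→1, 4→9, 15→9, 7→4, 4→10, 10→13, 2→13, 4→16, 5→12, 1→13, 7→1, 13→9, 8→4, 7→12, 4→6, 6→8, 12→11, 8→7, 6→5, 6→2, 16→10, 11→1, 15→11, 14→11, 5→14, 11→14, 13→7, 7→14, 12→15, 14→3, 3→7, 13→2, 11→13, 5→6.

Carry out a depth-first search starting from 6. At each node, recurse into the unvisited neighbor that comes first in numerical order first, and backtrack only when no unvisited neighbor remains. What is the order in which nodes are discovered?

Visit 6
6 → 2
2 → 13
13 → 7
7 → 1
7 → 4
4 → 9
4 → 10
4 → 16
16 → 8
7 → 12
12 → 11
11 → 14
14 → 3
12 → 15
6 → 5

6 2 13 7 1 4 9 10 16 8 12 11 14 3 15 5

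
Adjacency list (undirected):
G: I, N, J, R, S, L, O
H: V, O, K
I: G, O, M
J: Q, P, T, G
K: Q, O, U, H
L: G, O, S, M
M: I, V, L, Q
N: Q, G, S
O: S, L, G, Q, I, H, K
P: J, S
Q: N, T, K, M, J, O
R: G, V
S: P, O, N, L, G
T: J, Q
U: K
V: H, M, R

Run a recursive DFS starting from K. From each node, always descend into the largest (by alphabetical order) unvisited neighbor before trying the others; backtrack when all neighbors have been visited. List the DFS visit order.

K, U, Q, T, J, P, S, O, L, M, V, R, G, N, I, H

Visit K
K → U
K → Q
Q → T
T → J
J → P
P → S
S → O
O → L
L → M
M → V
V → R
R → G
G → N
G → I
V → H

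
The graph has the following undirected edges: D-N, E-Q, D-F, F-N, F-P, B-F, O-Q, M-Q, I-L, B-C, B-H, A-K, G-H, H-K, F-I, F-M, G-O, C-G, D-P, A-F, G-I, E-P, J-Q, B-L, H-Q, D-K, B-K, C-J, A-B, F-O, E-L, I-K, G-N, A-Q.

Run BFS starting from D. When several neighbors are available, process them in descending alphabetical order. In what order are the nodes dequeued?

D -> P -> N -> K -> F -> E -> G -> I -> H -> B -> A -> O -> M -> Q -> L -> C -> J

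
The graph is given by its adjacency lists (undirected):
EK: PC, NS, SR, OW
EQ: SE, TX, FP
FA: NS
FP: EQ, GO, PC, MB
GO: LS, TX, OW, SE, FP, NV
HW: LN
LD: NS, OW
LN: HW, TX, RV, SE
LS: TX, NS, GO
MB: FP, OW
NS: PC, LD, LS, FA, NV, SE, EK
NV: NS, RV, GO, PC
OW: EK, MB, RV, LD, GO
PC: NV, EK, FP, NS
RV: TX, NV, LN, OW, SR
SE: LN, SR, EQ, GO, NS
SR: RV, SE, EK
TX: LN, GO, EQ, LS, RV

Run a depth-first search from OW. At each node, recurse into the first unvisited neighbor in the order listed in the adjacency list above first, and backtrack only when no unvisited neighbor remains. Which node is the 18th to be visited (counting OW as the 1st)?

Visit OW
OW → EK
EK → PC
PC → NV
NV → NS
NS → LD
NS → LS
LS → TX
TX → LN
LN → HW
LN → RV
RV → SR
SR → SE
SE → EQ
EQ → FP
FP → GO
FP → MB
NS → FA

Visit order: OW, EK, PC, NV, NS, LD, LS, TX, LN, HW, RV, SR, SE, EQ, FP, GO, MB, FA

FA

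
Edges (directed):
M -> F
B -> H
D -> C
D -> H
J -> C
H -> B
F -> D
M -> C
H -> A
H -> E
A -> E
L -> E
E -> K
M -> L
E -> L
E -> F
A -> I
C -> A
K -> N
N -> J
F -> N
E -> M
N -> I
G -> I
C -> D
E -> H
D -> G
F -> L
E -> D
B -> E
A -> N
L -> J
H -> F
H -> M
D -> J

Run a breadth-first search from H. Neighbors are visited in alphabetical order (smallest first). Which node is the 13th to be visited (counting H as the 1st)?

Visit H; enqueue A, B, E, F, M → queue [A, B, E, F, M]
Visit A; enqueue I, N → queue [B, E, F, M, I, N]
Visit B → queue [E, F, M, I, N]
Visit E; enqueue D, K, L → queue [F, M, I, N, D, K, L]
Visit F → queue [M, I, N, D, K, L]
Visit M; enqueue C → queue [I, N, D, K, L, C]
Visit I → queue [N, D, K, L, C]
Visit N; enqueue J → queue [D, K, L, C, J]
Visit D; enqueue G → queue [K, L, C, J, G]
Visit K → queue [L, C, J, G]
Visit L → queue [C, J, G]
Visit C → queue [J, G]
Visit J → queue [G]
Visit G → queue []

Visit order: H, A, B, E, F, M, I, N, D, K, L, C, J, G

J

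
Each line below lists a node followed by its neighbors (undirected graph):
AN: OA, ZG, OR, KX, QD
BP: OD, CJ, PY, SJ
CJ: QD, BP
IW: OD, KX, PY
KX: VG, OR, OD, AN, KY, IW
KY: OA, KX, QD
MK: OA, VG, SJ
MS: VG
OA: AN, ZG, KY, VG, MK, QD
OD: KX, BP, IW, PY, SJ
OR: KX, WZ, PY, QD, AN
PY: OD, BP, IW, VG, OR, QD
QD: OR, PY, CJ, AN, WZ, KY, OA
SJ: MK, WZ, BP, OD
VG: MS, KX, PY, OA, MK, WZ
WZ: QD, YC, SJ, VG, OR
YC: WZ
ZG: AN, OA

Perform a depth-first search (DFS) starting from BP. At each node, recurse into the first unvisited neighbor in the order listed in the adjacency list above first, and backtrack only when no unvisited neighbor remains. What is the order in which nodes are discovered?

Visit BP
BP → OD
OD → KX
KX → VG
VG → MS
VG → PY
PY → IW
PY → OR
OR → WZ
WZ → QD
QD → CJ
QD → AN
AN → OA
OA → ZG
OA → KY
OA → MK
MK → SJ
WZ → YC

BP -> OD -> KX -> VG -> MS -> PY -> IW -> OR -> WZ -> QD -> CJ -> AN -> OA -> ZG -> KY -> MK -> SJ -> YC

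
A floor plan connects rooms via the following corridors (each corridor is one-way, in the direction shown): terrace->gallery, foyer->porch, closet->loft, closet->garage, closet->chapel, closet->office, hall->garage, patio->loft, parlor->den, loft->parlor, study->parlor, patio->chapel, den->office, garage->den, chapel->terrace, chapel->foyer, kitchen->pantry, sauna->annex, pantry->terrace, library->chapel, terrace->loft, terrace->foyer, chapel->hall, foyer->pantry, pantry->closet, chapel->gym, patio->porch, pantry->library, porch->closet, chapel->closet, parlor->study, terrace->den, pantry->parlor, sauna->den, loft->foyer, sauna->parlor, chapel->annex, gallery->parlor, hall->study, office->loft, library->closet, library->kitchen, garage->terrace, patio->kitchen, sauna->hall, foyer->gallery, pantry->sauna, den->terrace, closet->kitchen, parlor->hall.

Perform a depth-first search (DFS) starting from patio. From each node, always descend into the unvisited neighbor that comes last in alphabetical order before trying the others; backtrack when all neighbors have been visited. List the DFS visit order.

Visit patio
patio → porch
porch → closet
closet → office
office → loft
loft → parlor
parlor → study
parlor → hall
hall → garage
garage → terrace
terrace → gallery
terrace → foyer
foyer → pantry
pantry → sauna
sauna → den
sauna → annex
pantry → library
library → kitchen
library → chapel
chapel → gym

patio -> porch -> closet -> office -> loft -> parlor -> study -> hall -> garage -> terrace -> gallery -> foyer -> pantry -> sauna -> den -> annex -> library -> kitchen -> chapel -> gym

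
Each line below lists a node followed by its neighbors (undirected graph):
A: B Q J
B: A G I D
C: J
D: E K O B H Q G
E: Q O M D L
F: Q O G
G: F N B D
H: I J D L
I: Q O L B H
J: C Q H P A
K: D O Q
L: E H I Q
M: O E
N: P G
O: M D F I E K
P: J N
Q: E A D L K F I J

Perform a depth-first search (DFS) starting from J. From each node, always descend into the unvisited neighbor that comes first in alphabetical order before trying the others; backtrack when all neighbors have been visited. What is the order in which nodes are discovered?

J A B D E L H I O F G N P Q K M C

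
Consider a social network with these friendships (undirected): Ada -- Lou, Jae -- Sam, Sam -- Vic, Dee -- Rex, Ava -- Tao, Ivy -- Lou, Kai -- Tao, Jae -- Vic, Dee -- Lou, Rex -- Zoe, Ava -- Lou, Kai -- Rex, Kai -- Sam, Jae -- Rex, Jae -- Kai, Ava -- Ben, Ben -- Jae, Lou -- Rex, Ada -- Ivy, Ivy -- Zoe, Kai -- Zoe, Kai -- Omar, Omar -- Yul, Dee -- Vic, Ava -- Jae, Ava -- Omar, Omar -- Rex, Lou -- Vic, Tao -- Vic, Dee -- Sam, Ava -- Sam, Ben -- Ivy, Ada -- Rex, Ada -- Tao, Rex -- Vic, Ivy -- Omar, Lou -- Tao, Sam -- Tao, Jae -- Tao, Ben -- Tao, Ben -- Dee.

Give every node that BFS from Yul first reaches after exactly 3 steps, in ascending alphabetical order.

Ada, Ben, Dee, Jae, Lou, Sam, Tao, Vic, Zoe

Level 0: Yul
Level 1: Omar
Level 2: Ava, Ivy, Kai, Rex
Level 3: Ada, Ben, Dee, Jae, Lou, Sam, Tao, Vic, Zoe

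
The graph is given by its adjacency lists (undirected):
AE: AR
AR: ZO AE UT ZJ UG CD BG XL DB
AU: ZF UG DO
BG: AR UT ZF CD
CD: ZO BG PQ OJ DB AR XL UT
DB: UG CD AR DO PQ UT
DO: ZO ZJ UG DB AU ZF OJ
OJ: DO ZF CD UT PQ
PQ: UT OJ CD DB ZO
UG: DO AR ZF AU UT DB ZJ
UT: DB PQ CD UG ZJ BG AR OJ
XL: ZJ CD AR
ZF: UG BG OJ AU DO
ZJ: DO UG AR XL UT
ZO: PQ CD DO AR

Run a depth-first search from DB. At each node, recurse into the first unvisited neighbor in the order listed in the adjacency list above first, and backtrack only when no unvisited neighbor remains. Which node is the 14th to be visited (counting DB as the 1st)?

OJ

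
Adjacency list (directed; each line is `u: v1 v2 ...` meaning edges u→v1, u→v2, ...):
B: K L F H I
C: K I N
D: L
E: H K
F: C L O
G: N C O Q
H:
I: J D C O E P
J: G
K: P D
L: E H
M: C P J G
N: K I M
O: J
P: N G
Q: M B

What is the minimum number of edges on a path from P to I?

2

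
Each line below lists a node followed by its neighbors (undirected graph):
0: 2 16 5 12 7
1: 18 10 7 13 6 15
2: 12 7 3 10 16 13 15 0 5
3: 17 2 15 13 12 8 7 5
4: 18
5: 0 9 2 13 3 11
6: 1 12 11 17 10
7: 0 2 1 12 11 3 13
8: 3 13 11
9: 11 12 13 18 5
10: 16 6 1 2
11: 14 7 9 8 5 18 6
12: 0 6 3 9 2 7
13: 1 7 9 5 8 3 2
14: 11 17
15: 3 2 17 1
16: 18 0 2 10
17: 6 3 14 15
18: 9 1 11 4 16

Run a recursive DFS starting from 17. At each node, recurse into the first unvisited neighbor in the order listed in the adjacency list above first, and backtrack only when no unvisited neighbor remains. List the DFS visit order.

Visit 17
17 → 6
6 → 1
1 → 18
18 → 9
9 → 11
11 → 14
11 → 7
7 → 0
0 → 2
2 → 12
12 → 3
3 → 15
3 → 13
13 → 5
13 → 8
2 → 10
10 → 16
18 → 4

17, 6, 1, 18, 9, 11, 14, 7, 0, 2, 12, 3, 15, 13, 5, 8, 10, 16, 4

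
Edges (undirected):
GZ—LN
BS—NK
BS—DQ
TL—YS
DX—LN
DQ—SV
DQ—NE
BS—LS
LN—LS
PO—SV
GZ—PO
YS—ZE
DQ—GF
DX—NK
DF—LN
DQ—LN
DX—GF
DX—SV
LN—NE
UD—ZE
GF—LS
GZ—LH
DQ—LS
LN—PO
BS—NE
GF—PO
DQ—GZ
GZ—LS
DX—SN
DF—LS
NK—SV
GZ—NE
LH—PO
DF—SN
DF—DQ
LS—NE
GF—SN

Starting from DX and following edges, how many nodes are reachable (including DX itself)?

BFS from DX visits: DX, SV, SN, NK, LN, GF, PO, DQ, DF, BS, NE, LS, GZ, LH
Reachable nodes: 14 of 18 total.

14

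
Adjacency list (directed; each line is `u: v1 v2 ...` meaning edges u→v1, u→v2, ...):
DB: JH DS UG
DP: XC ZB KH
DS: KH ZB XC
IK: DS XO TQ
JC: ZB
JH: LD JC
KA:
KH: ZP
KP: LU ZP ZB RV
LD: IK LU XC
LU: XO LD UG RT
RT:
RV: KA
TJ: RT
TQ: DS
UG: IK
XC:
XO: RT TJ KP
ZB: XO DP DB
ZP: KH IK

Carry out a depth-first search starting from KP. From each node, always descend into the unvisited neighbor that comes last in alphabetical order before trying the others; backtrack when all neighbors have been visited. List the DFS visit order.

Visit KP
KP → ZP
ZP → KH
ZP → IK
IK → XO
XO → TJ
TJ → RT
IK → TQ
TQ → DS
DS → ZB
ZB → DP
DP → XC
ZB → DB
DB → UG
DB → JH
JH → LD
LD → LU
JH → JC
KP → RV
RV → KA

KP -> ZP -> KH -> IK -> XO -> TJ -> RT -> TQ -> DS -> ZB -> DP -> XC -> DB -> UG -> JH -> LD -> LU -> JC -> RV -> KA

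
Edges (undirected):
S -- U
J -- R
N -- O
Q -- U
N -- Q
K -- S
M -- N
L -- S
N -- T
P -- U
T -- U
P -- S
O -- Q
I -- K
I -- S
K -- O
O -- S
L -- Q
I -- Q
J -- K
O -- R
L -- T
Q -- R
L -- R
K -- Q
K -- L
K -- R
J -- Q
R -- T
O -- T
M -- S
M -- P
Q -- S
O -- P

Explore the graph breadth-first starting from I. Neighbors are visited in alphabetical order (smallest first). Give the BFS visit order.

I -> K -> Q -> S -> J -> L -> O -> R -> N -> U -> M -> P -> T

Visit I; enqueue K, Q, S → queue [K, Q, S]
Visit K; enqueue J, L, O, R → queue [Q, S, J, L, O, R]
Visit Q; enqueue N, U → queue [S, J, L, O, R, N, U]
Visit S; enqueue M, P → queue [J, L, O, R, N, U, M, P]
Visit J → queue [L, O, R, N, U, M, P]
Visit L; enqueue T → queue [O, R, N, U, M, P, T]
Visit O → queue [R, N, U, M, P, T]
Visit R → queue [N, U, M, P, T]
Visit N → queue [U, M, P, T]
Visit U → queue [M, P, T]
Visit M → queue [P, T]
Visit P → queue [T]
Visit T → queue []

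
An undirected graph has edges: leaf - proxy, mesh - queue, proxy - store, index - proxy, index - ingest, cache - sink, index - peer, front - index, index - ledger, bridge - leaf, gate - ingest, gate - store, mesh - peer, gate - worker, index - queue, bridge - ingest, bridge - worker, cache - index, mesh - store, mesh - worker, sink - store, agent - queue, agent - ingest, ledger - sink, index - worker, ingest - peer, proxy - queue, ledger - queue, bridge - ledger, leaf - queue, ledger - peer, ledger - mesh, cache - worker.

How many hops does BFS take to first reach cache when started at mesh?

2

Level 0: mesh
Level 1: ledger, peer, queue, store, worker
Level 2: agent, bridge, cache, gate, index, ingest, leaf, proxy, sink
Level 3: front
cache first appears at level 2.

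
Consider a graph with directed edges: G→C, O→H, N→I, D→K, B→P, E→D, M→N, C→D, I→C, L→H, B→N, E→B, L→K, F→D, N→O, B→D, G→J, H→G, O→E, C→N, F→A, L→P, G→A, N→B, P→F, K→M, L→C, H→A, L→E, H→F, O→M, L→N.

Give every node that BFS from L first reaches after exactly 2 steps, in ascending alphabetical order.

A, B, D, F, G, I, M, O

Level 0: L
Level 1: C, E, H, K, N, P
Level 2: A, B, D, F, G, I, M, O
Level 3: J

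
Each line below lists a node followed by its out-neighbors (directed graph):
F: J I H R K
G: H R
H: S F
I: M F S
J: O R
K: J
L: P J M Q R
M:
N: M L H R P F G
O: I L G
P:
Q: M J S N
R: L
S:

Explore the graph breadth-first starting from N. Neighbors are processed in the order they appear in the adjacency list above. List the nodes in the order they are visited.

N, M, L, H, R, P, F, G, J, Q, S, I, K, O

Visit N; enqueue M, L, H, R, P, F, G → queue [M, L, H, R, P, F, G]
Visit M → queue [L, H, R, P, F, G]
Visit L; enqueue J, Q → queue [H, R, P, F, G, J, Q]
Visit H; enqueue S → queue [R, P, F, G, J, Q, S]
Visit R → queue [P, F, G, J, Q, S]
Visit P → queue [F, G, J, Q, S]
Visit F; enqueue I, K → queue [G, J, Q, S, I, K]
Visit G → queue [J, Q, S, I, K]
Visit J; enqueue O → queue [Q, S, I, K, O]
Visit Q → queue [S, I, K, O]
Visit S → queue [I, K, O]
Visit I → queue [K, O]
Visit K → queue [O]
Visit O → queue []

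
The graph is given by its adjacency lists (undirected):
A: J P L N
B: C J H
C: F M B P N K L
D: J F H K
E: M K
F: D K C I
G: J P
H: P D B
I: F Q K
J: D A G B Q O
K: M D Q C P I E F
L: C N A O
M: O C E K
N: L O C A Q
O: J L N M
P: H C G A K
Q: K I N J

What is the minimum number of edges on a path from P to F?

Level 0: P
Level 1: A, C, G, H, K
Level 2: B, D, E, F, I, J, L, M, N, Q
Level 3: O
F first appears at level 2.

2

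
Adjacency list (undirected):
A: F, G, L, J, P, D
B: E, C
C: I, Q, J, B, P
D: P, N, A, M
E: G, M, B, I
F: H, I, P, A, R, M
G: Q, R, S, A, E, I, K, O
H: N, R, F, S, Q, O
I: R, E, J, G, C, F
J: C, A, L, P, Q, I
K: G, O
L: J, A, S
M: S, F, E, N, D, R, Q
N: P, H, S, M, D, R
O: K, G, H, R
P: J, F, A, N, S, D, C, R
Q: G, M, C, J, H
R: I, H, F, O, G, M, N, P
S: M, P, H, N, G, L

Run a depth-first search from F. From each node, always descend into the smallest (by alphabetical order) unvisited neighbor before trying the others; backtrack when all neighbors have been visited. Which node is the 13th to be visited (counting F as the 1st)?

Visit F
F → A
A → D
D → M
M → E
E → B
B → C
C → I
I → G
G → K
K → O
O → H
H → N
N → P
P → J
J → L
L → S
J → Q
P → R

Visit order: F, A, D, M, E, B, C, I, G, K, O, H, N, P, J, L, S, Q, R

N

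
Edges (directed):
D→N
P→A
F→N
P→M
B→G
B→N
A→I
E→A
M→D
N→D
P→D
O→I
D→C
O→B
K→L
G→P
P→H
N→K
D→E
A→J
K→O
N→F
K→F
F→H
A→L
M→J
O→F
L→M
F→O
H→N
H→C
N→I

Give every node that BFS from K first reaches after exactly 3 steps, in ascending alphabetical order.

Level 0: K
Level 1: F, L, O
Level 2: B, H, I, M, N
Level 3: C, D, G, J
Level 4: E, P
Level 5: A

C, D, G, J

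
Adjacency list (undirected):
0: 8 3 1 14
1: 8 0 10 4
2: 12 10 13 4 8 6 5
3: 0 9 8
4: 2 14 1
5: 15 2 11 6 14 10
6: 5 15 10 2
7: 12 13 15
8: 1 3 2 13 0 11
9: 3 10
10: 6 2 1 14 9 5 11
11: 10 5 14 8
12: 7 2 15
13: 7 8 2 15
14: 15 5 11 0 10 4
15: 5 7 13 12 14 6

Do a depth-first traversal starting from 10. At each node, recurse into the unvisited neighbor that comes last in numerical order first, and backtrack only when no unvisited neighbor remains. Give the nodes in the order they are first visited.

10 14 15 13 8 11 5 6 2 12 7 4 1 0 3 9

Visit 10
10 → 14
14 → 15
15 → 13
13 → 8
8 → 11
11 → 5
5 → 6
6 → 2
2 → 12
12 → 7
2 → 4
4 → 1
1 → 0
0 → 3
3 → 9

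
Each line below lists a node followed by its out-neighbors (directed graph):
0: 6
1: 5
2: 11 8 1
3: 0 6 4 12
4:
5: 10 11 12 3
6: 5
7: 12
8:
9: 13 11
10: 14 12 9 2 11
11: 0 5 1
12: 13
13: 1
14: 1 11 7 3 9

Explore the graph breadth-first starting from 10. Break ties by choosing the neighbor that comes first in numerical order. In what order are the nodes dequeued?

10, 2, 9, 11, 12, 14, 1, 8, 13, 0, 5, 3, 7, 6, 4

Visit 10; enqueue 2, 9, 11, 12, 14 → queue [2, 9, 11, 12, 14]
Visit 2; enqueue 1, 8 → queue [9, 11, 12, 14, 1, 8]
Visit 9; enqueue 13 → queue [11, 12, 14, 1, 8, 13]
Visit 11; enqueue 0, 5 → queue [12, 14, 1, 8, 13, 0, 5]
Visit 12 → queue [14, 1, 8, 13, 0, 5]
Visit 14; enqueue 3, 7 → queue [1, 8, 13, 0, 5, 3, 7]
Visit 1 → queue [8, 13, 0, 5, 3, 7]
Visit 8 → queue [13, 0, 5, 3, 7]
Visit 13 → queue [0, 5, 3, 7]
Visit 0; enqueue 6 → queue [5, 3, 7, 6]
Visit 5 → queue [3, 7, 6]
Visit 3; enqueue 4 → queue [7, 6, 4]
Visit 7 → queue [6, 4]
Visit 6 → queue [4]
Visit 4 → queue []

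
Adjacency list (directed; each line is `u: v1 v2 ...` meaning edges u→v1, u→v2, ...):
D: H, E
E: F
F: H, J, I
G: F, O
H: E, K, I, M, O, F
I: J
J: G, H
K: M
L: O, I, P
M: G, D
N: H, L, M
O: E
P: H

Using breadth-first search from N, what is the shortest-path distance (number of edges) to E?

2

Level 0: N
Level 1: H, L, M
Level 2: D, E, F, G, I, K, O, P
Level 3: J
E first appears at level 2.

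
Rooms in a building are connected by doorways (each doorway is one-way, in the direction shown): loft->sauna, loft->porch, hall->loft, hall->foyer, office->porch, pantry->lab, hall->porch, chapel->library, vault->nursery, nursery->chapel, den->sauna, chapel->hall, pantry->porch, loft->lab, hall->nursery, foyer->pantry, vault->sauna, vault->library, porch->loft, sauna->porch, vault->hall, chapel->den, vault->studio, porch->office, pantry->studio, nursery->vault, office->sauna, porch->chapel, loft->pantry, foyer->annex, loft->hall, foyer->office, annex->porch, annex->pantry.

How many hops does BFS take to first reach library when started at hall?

Level 0: hall
Level 1: foyer, loft, nursery, porch
Level 2: annex, chapel, lab, office, pantry, sauna, vault
Level 3: den, library, studio
library first appears at level 3.

3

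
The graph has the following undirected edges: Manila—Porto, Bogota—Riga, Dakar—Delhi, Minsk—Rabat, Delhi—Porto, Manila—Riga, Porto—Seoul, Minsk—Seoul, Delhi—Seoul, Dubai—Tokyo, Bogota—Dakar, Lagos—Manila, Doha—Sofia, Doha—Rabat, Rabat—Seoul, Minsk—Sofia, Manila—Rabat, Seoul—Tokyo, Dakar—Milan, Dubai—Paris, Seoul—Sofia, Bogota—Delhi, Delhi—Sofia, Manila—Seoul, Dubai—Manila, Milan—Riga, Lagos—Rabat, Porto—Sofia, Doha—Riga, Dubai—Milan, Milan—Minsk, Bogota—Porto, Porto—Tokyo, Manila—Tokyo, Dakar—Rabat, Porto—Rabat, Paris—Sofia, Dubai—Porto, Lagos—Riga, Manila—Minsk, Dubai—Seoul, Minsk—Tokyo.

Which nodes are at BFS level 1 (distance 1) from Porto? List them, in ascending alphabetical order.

Level 0: Porto
Level 1: Bogota, Delhi, Dubai, Manila, Rabat, Seoul, Sofia, Tokyo
Level 2: Dakar, Doha, Lagos, Milan, Minsk, Paris, Riga

Bogota, Delhi, Dubai, Manila, Rabat, Seoul, Sofia, Tokyo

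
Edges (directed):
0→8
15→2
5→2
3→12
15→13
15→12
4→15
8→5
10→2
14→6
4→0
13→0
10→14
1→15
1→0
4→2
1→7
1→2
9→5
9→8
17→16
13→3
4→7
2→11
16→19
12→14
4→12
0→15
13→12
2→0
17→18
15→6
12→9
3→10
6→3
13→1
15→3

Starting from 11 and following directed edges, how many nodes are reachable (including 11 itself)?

BFS from 11 visits: 11
Reachable nodes: 1 of 20 total.

1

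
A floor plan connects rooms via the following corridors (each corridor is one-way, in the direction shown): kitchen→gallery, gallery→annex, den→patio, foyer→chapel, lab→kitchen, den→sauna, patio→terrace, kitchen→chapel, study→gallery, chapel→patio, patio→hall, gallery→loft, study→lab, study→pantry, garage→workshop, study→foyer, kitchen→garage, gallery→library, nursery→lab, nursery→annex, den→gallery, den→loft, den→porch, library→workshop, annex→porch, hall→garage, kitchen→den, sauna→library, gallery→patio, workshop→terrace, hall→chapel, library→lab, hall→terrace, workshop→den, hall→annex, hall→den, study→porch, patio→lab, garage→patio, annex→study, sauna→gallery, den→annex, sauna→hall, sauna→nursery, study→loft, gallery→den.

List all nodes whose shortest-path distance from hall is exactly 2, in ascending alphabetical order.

Level 0: hall
Level 1: annex, chapel, den, garage, terrace
Level 2: gallery, loft, patio, porch, sauna, study, workshop
Level 3: foyer, lab, library, nursery, pantry
Level 4: kitchen

gallery, loft, patio, porch, sauna, study, workshop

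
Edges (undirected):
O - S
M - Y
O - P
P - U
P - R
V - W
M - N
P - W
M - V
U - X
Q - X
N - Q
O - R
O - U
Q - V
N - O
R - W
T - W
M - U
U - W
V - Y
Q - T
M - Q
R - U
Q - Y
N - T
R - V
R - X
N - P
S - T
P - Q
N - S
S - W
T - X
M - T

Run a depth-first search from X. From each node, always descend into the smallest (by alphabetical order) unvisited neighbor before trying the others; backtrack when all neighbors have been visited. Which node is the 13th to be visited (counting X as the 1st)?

Visit X
X → Q
Q → M
M → N
N → O
O → P
P → R
R → U
U → W
W → S
S → T
W → V
V → Y

Visit order: X, Q, M, N, O, P, R, U, W, S, T, V, Y

Y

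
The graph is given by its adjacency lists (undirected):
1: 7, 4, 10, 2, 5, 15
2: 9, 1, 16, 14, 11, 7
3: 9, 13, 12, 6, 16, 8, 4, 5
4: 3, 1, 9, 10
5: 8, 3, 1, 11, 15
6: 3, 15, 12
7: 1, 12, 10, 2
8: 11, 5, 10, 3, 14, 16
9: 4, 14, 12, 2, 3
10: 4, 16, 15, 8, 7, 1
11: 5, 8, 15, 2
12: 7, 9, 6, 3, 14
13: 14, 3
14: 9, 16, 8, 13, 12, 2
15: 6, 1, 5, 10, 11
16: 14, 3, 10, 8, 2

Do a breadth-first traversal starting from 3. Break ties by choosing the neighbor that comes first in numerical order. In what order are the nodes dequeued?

Visit 3; enqueue 4, 5, 6, 8, 9, 12, 13, 16 → queue [4, 5, 6, 8, 9, 12, 13, 16]
Visit 4; enqueue 1, 10 → queue [5, 6, 8, 9, 12, 13, 16, 1, 10]
Visit 5; enqueue 11, 15 → queue [6, 8, 9, 12, 13, 16, 1, 10, 11, 15]
Visit 6 → queue [8, 9, 12, 13, 16, 1, 10, 11, 15]
Visit 8; enqueue 14 → queue [9, 12, 13, 16, 1, 10, 11, 15, 14]
Visit 9; enqueue 2 → queue [12, 13, 16, 1, 10, 11, 15, 14, 2]
Visit 12; enqueue 7 → queue [13, 16, 1, 10, 11, 15, 14, 2, 7]
Visit 13 → queue [16, 1, 10, 11, 15, 14, 2, 7]
Visit 16 → queue [1, 10, 11, 15, 14, 2, 7]
Visit 1 → queue [10, 11, 15, 14, 2, 7]
Visit 10 → queue [11, 15, 14, 2, 7]
Visit 11 → queue [15, 14, 2, 7]
Visit 15 → queue [14, 2, 7]
Visit 14 → queue [2, 7]
Visit 2 → queue [7]
Visit 7 → queue []

3 -> 4 -> 5 -> 6 -> 8 -> 9 -> 12 -> 13 -> 16 -> 1 -> 10 -> 11 -> 15 -> 14 -> 2 -> 7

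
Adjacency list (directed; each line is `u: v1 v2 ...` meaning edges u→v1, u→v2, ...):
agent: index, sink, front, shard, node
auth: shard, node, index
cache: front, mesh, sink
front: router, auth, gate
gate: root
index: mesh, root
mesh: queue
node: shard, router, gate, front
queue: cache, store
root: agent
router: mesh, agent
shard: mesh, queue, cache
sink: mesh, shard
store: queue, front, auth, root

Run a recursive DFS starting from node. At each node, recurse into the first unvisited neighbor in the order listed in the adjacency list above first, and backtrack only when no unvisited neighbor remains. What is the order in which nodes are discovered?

node, shard, mesh, queue, cache, front, router, agent, index, root, sink, auth, gate, store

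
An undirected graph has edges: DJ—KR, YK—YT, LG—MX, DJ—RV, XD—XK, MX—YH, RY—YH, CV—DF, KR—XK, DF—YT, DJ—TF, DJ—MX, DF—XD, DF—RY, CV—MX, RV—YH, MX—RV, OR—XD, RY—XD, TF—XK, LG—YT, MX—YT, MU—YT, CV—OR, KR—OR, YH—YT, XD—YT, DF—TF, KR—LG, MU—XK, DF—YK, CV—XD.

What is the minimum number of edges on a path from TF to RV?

2

Level 0: TF
Level 1: DF, DJ, XK
Level 2: CV, KR, MU, MX, RV, RY, XD, YK, YT
Level 3: LG, OR, YH
RV first appears at level 2.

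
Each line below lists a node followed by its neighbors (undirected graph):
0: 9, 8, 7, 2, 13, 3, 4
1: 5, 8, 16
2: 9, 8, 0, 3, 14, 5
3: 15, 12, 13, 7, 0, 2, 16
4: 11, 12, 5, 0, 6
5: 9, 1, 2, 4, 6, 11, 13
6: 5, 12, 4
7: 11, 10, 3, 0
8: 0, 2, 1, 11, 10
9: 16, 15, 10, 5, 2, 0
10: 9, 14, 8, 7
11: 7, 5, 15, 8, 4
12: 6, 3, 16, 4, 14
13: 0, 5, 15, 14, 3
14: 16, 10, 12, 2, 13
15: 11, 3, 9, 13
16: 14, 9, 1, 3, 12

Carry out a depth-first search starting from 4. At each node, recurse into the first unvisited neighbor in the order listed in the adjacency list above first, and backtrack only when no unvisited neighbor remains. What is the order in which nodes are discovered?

4 11 7 10 9 16 14 12 6 5 1 8 0 2 3 15 13

Visit 4
4 → 11
11 → 7
7 → 10
10 → 9
9 → 16
16 → 14
14 → 12
12 → 6
6 → 5
5 → 1
1 → 8
8 → 0
0 → 2
2 → 3
3 → 15
15 → 13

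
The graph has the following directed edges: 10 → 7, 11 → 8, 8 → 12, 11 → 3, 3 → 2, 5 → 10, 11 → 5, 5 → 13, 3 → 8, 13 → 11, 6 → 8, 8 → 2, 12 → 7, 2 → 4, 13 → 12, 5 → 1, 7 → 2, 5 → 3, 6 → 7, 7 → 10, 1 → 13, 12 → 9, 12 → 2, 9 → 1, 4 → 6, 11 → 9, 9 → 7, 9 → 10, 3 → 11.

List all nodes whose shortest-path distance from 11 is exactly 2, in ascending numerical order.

Level 0: 11
Level 1: 3, 5, 8, 9
Level 2: 1, 2, 7, 10, 12, 13
Level 3: 4
Level 4: 6

1, 2, 7, 10, 12, 13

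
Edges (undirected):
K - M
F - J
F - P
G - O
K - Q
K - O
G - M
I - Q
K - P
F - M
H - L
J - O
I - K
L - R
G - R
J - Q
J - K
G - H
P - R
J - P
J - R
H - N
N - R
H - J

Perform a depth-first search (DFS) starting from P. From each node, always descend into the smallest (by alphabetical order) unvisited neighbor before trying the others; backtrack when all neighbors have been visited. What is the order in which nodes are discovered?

Visit P
P → F
F → J
J → H
H → G
G → M
M → K
K → I
I → Q
K → O
G → R
R → L
R → N

P, F, J, H, G, M, K, I, Q, O, R, L, N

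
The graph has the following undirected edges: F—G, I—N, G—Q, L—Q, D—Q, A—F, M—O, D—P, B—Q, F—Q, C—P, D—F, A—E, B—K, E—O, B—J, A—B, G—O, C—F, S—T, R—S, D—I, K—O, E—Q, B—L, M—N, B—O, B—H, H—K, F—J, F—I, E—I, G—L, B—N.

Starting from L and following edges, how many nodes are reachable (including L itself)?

17

BFS from L visits: L, Q, G, B, F, E, D, O, N, K, J, H, A, I, C, P, M
Reachable nodes: 17 of 20 total.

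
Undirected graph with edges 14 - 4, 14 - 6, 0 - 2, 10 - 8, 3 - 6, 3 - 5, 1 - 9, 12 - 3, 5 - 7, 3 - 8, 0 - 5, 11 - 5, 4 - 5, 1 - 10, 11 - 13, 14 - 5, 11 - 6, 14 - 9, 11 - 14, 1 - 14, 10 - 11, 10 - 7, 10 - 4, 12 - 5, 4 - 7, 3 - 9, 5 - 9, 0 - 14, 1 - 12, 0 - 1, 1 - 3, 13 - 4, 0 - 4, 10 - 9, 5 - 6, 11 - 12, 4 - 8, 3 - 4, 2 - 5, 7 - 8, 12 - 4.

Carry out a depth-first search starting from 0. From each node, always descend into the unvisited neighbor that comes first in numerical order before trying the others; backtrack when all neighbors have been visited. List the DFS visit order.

Visit 0
0 → 1
1 → 3
3 → 4
4 → 5
5 → 2
5 → 6
6 → 11
11 → 10
10 → 7
7 → 8
10 → 9
9 → 14
11 → 12
11 → 13

0 1 3 4 5 2 6 11 10 7 8 9 14 12 13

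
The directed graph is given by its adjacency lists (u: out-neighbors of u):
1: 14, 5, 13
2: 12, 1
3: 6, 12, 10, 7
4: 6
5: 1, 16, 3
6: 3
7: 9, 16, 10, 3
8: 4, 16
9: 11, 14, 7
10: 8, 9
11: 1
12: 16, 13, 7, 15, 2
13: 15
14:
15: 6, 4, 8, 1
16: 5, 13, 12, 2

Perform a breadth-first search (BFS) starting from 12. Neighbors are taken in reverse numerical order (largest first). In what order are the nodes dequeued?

Visit 12; enqueue 16, 15, 13, 7, 2 → queue [16, 15, 13, 7, 2]
Visit 16; enqueue 5 → queue [15, 13, 7, 2, 5]
Visit 15; enqueue 8, 6, 4, 1 → queue [13, 7, 2, 5, 8, 6, 4, 1]
Visit 13 → queue [7, 2, 5, 8, 6, 4, 1]
Visit 7; enqueue 10, 9, 3 → queue [2, 5, 8, 6, 4, 1, 10, 9, 3]
Visit 2 → queue [5, 8, 6, 4, 1, 10, 9, 3]
Visit 5 → queue [8, 6, 4, 1, 10, 9, 3]
Visit 8 → queue [6, 4, 1, 10, 9, 3]
Visit 6 → queue [4, 1, 10, 9, 3]
Visit 4 → queue [1, 10, 9, 3]
Visit 1; enqueue 14 → queue [10, 9, 3, 14]
Visit 10 → queue [9, 3, 14]
Visit 9; enqueue 11 → queue [3, 14, 11]
Visit 3 → queue [14, 11]
Visit 14 → queue [11]
Visit 11 → queue []

12, 16, 15, 13, 7, 2, 5, 8, 6, 4, 1, 10, 9, 3, 14, 11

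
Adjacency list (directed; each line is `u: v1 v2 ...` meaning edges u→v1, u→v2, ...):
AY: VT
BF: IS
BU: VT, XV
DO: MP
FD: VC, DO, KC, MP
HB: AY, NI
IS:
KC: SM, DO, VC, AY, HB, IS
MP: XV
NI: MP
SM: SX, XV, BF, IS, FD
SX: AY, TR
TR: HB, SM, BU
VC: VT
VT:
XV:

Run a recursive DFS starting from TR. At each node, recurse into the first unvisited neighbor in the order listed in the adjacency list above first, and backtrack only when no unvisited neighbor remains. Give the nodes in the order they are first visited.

TR -> HB -> AY -> VT -> NI -> MP -> XV -> SM -> SX -> BF -> IS -> FD -> VC -> DO -> KC -> BU

Visit TR
TR → HB
HB → AY
AY → VT
HB → NI
NI → MP
MP → XV
TR → SM
SM → SX
SM → BF
BF → IS
SM → FD
FD → VC
FD → DO
FD → KC
TR → BU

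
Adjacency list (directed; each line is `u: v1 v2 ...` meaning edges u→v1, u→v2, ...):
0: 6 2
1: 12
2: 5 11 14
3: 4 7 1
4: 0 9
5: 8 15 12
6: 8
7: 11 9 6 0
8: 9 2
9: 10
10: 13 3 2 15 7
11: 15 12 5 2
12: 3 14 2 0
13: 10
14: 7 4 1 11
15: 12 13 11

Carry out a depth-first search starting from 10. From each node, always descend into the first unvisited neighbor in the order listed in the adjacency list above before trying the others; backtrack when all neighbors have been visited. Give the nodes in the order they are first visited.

Visit 10
10 → 13
10 → 3
3 → 4
4 → 0
0 → 6
6 → 8
8 → 9
8 → 2
2 → 5
5 → 15
15 → 12
12 → 14
14 → 7
7 → 11
14 → 1

10 -> 13 -> 3 -> 4 -> 0 -> 6 -> 8 -> 9 -> 2 -> 5 -> 15 -> 12 -> 14 -> 7 -> 11 -> 1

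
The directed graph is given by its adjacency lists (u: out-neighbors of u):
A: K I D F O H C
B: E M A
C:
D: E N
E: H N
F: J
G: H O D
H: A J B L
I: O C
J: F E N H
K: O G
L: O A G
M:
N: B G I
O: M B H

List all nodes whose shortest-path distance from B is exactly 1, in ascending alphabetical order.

A, E, M

Level 0: B
Level 1: A, E, M
Level 2: C, D, F, H, I, K, N, O
Level 3: G, J, L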